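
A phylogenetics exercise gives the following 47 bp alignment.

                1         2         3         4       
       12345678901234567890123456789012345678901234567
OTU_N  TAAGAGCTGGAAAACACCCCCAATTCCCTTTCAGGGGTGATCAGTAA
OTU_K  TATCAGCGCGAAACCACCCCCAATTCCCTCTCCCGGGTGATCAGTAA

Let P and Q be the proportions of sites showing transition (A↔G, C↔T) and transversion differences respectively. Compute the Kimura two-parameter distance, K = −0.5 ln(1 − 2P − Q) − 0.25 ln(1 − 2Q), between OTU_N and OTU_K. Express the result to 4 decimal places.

The sequences differ at positions 3 (A/T, transversion), 4 (G/C, transversion), 8 (T/G, transversion), 9 (G/C, transversion), 14 (A/C, transversion), 30 (T/C, transition), 33 (A/C, transversion), 34 (G/C, transversion).
Of the 8 differences, 1 transition and 7 transversions over 47 sites: P = 1/47 = 0.021277, Q = 7/47 = 0.148936.
d = −0.5·ln(0.808510) − 0.25·ln(0.702128) = −0.5·(-0.212562) − 0.25·(-0.353640) = 0.1947.

0.1947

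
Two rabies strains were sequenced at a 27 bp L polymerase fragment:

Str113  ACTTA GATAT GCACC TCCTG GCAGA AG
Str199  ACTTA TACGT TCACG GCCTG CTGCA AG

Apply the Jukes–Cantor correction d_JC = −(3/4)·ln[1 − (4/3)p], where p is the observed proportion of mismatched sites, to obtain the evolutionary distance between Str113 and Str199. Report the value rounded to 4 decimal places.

Differing sites — 6:G/T; 8:T/C; 9:A/G; 11:G/T; 15:C/G; 16:T/G; 21:G/C; 22:C/T; 23:A/G; 24:G/C.
p = 10/27 = 0.370370.
d = −0.75 · ln(1 − (4/3)·0.370370) = −0.75 · ln(0.506173) = −0.75 · (-0.680877) = 0.5107.

0.5107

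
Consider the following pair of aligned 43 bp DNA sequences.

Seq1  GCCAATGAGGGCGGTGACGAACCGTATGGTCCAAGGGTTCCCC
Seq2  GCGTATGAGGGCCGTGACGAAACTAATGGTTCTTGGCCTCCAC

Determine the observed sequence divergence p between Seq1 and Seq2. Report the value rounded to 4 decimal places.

The sequences differ at positions 3 (C/G), 4 (A/T), 13 (G/C), 22 (C/A), 24 (G/T), 25 (T/A), 31 (C/T), 33 (A/T), 34 (A/T), 37 (G/C), 38 (T/C), 42 (C/A).
There are 12 differences over 43 sites, so p = 12/43 = 0.2791.

0.2791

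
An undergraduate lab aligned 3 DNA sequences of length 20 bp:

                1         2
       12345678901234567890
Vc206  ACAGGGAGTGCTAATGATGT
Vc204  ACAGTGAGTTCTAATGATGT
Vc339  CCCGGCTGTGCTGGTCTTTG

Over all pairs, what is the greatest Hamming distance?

12

Pairwise Hamming distances:
  Vc206 vs Vc204: 2
  Vc206 vs Vc339: 10
  Vc204 vs Vc339: 12
The largest is 12, between Vc204 and Vc339.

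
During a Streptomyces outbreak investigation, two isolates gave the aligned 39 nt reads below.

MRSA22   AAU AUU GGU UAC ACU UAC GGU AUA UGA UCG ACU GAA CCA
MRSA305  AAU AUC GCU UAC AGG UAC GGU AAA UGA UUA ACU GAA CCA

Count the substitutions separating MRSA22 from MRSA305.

7

Differing sites — 6:U/C; 8:G/C; 14:C/G; 15:U/G; 23:U/A; 29:C/U; 30:G/A.
That gives 7 mismatches out of 39 aligned sites, so the Hamming distance is 7.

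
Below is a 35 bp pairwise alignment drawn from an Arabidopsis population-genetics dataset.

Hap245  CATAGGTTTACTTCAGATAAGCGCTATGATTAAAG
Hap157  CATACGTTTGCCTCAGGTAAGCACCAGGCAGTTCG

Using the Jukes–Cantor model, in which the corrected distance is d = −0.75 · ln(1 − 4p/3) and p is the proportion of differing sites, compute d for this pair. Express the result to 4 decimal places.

0.5128

Mismatches occur at site 5 (G↔C), site 10 (A↔G), site 12 (T↔C), site 17 (A↔G), site 23 (G↔A), site 25 (T↔C), site 27 (T↔G), site 29 (A↔C), site 30 (T↔A), site 31 (T↔G), site 32 (A↔T), site 33 (A↔T), site 34 (A↔C).
p = 13/35 = 0.371429.
d = −0.75 · ln(1 − (4/3)·0.371429) = −0.75 · ln(0.504761) = −0.75 · (-0.683670) = 0.5128.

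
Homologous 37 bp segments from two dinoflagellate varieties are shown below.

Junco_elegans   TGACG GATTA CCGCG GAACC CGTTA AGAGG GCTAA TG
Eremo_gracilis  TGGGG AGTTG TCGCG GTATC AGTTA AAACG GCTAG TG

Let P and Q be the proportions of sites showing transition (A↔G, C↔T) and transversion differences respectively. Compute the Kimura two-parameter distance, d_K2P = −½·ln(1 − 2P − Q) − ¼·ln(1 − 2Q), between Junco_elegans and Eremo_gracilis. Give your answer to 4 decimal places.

0.4498

The sequences differ at positions 3 (A/G, transition), 4 (C/G, transversion), 6 (G/A, transition), 7 (A/G, transition), 10 (A/G, transition), 11 (C/T, transition), 17 (A/T, transversion), 19 (C/T, transition), 21 (C/A, transversion), 27 (G/A, transition), 29 (G/C, transversion), 35 (A/G, transition).
Of the 12 differences, 8 transitions and 4 transversions over 37 sites: P = 8/37 = 0.216216, Q = 4/37 = 0.108108.
d = −0.5·ln(0.459460) − 0.25·ln(0.783784) = −0.5·(-0.777703) − 0.25·(-0.243622) = 0.4498.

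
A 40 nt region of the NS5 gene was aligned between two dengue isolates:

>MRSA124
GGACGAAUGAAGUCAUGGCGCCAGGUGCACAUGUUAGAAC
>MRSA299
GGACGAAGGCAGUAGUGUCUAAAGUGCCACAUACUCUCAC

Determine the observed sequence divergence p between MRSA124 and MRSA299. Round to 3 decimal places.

0.400

Mismatches occur at site 8 (U/G), site 10 (A/C), site 14 (C/A), site 15 (A/G), site 18 (G/U), site 20 (G/U), site 21 (C/A), site 22 (C/A), site 25 (G/U), site 26 (U/G), site 27 (G/C), site 33 (G/A), site 34 (U/C), site 36 (A/C), site 37 (G/U), site 38 (A/C).
There are 16 differences over 40 sites, so p = 16/40 = 0.400.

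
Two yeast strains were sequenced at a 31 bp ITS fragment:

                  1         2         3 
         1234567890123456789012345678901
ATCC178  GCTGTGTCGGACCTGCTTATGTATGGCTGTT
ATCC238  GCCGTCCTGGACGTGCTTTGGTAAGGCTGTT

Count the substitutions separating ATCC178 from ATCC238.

Differing sites — 3:T/C; 6:G/C; 7:T/C; 8:C/T; 13:C/G; 19:A/T; 20:T/G; 24:T/A.
That gives 8 mismatches out of 31 aligned sites, so the Hamming distance is 8.

8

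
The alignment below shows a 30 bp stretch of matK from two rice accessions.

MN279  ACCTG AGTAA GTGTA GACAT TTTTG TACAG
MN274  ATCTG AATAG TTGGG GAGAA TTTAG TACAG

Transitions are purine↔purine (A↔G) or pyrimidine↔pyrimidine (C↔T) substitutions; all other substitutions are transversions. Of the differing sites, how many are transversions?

Differing sites — 2:C/T (Ti); 7:G/A (Ti); 10:A/G (Ti); 11:G/T (Tv); 14:T/G (Tv); 15:A/G (Ti); 18:C/G (Tv); 20:T/A (Tv); 24:T/A (Tv).
Of the 9 differences, 4 transitions and 5 transversions, so the answer is 5.

5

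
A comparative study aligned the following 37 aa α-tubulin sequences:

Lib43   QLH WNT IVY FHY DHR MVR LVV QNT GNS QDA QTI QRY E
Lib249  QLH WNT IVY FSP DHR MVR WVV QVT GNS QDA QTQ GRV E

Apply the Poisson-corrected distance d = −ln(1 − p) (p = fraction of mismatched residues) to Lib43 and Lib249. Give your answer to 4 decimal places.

0.2097

Mismatches occur at site 11 (H/S), site 12 (Y/P), site 19 (L/W), site 23 (N/V), site 33 (I/Q), site 34 (Q/G), site 36 (Y/V).
p = 7/37 = 0.189189.
d = −ln(1 − 0.189189) = −ln(0.810811) = 0.2097.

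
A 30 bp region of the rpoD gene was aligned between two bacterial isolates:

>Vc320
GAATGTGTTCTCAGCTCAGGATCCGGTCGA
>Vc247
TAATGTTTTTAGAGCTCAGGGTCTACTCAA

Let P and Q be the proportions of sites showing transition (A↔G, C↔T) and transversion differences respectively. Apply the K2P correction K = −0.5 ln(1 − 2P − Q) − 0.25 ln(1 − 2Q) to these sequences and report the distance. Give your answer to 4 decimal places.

Differing sites — 1:G/T (Tv); 7:G/T (Tv); 10:C/T (Ti); 11:T/A (Tv); 12:C/G (Tv); 21:A/G (Ti); 24:C/T (Ti); 25:G/A (Ti); 26:G/C (Tv); 29:G/A (Ti).
Of the 10 differences, 5 transitions and 5 transversions over 30 sites: P = 5/30 = 0.166667, Q = 5/30 = 0.166667.
d = −0.5·ln(0.499999) − 0.25·ln(0.666666) = −0.5·(-0.693149) − 0.25·(-0.405466) = 0.4479.

0.4479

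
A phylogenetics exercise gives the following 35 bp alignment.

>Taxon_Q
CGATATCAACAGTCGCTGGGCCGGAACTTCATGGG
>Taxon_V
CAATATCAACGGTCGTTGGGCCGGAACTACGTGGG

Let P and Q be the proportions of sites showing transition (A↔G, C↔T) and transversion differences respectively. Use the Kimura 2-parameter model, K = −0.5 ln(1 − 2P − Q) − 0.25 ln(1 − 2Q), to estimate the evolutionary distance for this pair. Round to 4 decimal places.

Mismatches occur at site 2 (G→A, transition), site 11 (A→G, transition), site 16 (C→T, transition), site 29 (T→A, transversion), site 31 (A→G, transition).
Of the 5 differences, 4 transitions and 1 transversion over 35 sites: P = 4/35 = 0.114286, Q = 1/35 = 0.028571.
d = −0.5·ln(0.742857) − 0.25·ln(0.942858) = −0.5·(-0.297252) − 0.25·(-0.058840) = 0.1633.

0.1633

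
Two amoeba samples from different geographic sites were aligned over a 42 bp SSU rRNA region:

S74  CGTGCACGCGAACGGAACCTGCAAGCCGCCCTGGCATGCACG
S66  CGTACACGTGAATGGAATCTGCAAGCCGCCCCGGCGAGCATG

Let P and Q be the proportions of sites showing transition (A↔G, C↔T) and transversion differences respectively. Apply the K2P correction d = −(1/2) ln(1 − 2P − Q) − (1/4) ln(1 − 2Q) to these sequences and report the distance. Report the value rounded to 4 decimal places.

Differing sites — 4:G/A (Ti); 9:C/T (Ti); 13:C/T (Ti); 18:C/T (Ti); 32:T/C (Ti); 36:A/G (Ti); 37:T/A (Tv); 41:C/T (Ti).
Of the 8 differences, 7 transitions and 1 transversion over 42 sites: P = 7/42 = 0.166667, Q = 1/42 = 0.023810.
d = −0.5·ln(0.642856) − 0.25·ln(0.952380) = −0.5·(-0.441835) − 0.25·(-0.048791) = 0.2331.

0.2331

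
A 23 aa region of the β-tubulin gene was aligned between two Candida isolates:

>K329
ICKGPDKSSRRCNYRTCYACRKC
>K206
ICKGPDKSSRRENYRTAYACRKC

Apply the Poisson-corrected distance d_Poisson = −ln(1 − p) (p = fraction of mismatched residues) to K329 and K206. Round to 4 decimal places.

The sequences differ at positions 12 (C/E), 17 (C/A).
p = 2/23 = 0.086957.
d = −ln(1 − 0.086957) = −ln(0.913043) = 0.0910.

0.0910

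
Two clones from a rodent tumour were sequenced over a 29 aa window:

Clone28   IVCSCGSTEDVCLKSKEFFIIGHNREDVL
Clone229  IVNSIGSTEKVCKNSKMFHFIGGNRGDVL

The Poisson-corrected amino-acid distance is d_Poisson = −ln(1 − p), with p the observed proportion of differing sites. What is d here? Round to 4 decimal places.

The sequences differ at positions 3 (C/N), 5 (C/I), 10 (D/K), 13 (L/K), 14 (K/N), 17 (E/M), 19 (F/H), 20 (I/F), 23 (H/G), 26 (E/G).
p = 10/29 = 0.344828.
d = −ln(1 − 0.344828) = −ln(0.655172) = 0.4229.

0.4229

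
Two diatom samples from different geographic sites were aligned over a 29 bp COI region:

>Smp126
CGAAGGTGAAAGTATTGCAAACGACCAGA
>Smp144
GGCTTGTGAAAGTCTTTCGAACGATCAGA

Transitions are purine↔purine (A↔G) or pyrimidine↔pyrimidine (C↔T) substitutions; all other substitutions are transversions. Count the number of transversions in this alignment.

6

Differing sites — 1:C/G (Tv); 3:A/C (Tv); 4:A/T (Tv); 5:G/T (Tv); 14:A/C (Tv); 17:G/T (Tv); 19:A/G (Ti); 25:C/T (Ti).
Of the 8 differences, 2 transitions and 6 transversions, so the answer is 6.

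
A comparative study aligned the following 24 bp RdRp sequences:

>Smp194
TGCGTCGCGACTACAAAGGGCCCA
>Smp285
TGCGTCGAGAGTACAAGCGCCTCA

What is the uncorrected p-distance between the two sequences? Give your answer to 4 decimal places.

0.2500

The sequences differ at positions 8 (C/A), 11 (C/G), 17 (A/G), 18 (G/C), 20 (G/C), 22 (C/T).
There are 6 differences over 24 sites, so p = 6/24 = 0.2500.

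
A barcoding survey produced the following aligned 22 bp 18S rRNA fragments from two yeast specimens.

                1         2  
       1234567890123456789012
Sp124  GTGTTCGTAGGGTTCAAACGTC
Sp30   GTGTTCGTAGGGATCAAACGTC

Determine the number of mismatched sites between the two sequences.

A single mismatch occurs at site 13 (T↔A).
That gives 1 mismatch out of 22 aligned sites, so the Hamming distance is 1.

1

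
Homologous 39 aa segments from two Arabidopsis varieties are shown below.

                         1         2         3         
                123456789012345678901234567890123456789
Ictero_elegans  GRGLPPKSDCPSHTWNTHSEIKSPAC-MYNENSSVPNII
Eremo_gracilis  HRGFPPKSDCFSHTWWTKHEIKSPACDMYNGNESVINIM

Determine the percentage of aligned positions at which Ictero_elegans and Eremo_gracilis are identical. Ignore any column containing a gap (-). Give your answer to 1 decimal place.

Excluding the 1 gap column leaves 38 comparable sites.
Mismatches occur at site 1 (G→H), site 4 (L→F), site 11 (P→F), site 16 (N→W), site 18 (H→K), site 19 (S→H), site 31 (E→G), site 33 (S→E), site 36 (P→I), site 39 (I→M).
28 of the 38 comparable sites match, so the percent identity is 28/38 × 100 = 73.7%.

73.7%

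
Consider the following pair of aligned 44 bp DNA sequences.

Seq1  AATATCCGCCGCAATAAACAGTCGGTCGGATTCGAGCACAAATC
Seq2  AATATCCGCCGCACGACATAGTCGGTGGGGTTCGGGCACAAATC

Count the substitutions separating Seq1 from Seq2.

Mismatches occur at site 14 (A→C), site 15 (T→G), site 17 (A→C), site 19 (C→T), site 27 (C→G), site 30 (A→G), site 35 (A→G).
That gives 7 mismatches out of 44 aligned sites, so the Hamming distance is 7.

7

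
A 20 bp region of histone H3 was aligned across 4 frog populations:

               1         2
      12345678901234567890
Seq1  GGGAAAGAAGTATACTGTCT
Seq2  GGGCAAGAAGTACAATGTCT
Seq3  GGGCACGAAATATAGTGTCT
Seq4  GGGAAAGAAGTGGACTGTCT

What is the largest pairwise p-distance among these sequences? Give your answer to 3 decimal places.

Pairwise Hamming distances:
  Seq1 vs Seq2: 3
  Seq1 vs Seq3: 4
  Seq1 vs Seq4: 2
  Seq2 vs Seq3: 4
  Seq2 vs Seq4: 4
  Seq3 vs Seq4: 6
The largest is 6 mismatches, between Seq3 and Seq4; p = 6/20 = 0.300.

0.300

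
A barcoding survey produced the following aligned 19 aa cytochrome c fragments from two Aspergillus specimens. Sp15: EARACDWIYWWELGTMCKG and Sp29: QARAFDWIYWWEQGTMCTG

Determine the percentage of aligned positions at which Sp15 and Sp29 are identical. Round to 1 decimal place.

The sequences differ at positions 1 (E/Q), 5 (C/F), 13 (L/Q), 18 (K/T).
15 of the 19 sites match, so the percent identity is 15/19 × 100 = 78.9%.

78.9%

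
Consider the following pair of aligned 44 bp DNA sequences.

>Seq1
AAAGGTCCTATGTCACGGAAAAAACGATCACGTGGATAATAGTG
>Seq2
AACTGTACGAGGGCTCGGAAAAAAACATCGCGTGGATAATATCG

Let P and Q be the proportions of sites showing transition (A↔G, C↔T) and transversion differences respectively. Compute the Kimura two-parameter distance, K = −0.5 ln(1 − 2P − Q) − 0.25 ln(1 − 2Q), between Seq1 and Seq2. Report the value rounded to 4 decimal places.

0.3430

Differing sites — 3:A/C (Tv); 4:G/T (Tv); 7:C/A (Tv); 9:T/G (Tv); 11:T/G (Tv); 13:T/G (Tv); 15:A/T (Tv); 25:C/A (Tv); 26:G/C (Tv); 30:A/G (Ti); 42:G/T (Tv); 43:T/C (Ti).
Of the 12 differences, 2 transitions and 10 transversions over 44 sites: P = 2/44 = 0.045455, Q = 10/44 = 0.227273.
d = −0.5·ln(0.681817) − 0.25·ln(0.545454) = −0.5·(-0.382994) − 0.25·(-0.606137) = 0.3430.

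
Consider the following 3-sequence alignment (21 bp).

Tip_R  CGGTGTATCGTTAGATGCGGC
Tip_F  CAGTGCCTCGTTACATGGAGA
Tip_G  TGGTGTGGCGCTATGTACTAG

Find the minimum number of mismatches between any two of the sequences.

7

Pairwise Hamming distances:
  Tip_R vs Tip_F: 7
  Tip_R vs Tip_G: 10
  Tip_F vs Tip_G: 13
The smallest is 7, between Tip_R and Tip_F.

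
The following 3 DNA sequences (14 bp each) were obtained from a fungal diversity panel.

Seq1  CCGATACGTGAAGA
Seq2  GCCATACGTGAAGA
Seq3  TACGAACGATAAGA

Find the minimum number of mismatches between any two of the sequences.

Pairwise Hamming distances:
  Seq1 vs Seq2: 2
  Seq1 vs Seq3: 7
  Seq2 vs Seq3: 6
The smallest is 2, between Seq1 and Seq2.

2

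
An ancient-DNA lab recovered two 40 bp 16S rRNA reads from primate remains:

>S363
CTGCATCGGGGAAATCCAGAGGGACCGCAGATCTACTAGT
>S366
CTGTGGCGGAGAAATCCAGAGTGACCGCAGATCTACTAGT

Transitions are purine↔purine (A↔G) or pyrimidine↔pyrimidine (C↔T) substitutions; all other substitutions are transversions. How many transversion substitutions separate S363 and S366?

2

Mismatches occur at site 4 (C↔T, transition), site 5 (A↔G, transition), site 6 (T↔G, transversion), site 10 (G↔A, transition), site 22 (G↔T, transversion).
Of the 5 differences, 3 transitions and 2 transversions, so the answer is 2.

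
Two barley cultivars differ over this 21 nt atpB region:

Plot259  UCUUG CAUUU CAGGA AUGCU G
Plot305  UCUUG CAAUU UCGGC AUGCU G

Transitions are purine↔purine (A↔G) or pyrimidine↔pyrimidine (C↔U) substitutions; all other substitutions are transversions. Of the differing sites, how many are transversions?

The sequences differ at positions 8 (U/A, transversion), 11 (C/U, transition), 12 (A/C, transversion), 15 (A/C, transversion).
Of the 4 differences, 1 transition and 3 transversions, so the answer is 3.

3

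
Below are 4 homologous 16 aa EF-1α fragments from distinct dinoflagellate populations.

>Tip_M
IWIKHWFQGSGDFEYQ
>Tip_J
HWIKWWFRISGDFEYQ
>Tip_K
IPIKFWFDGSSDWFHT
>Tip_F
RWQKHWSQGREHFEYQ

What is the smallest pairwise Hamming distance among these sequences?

4

Pairwise Hamming distances:
  Tip_M vs Tip_J: 4
  Tip_M vs Tip_K: 8
  Tip_M vs Tip_F: 6
  Tip_J vs Tip_K: 10
  Tip_J vs Tip_F: 9
  Tip_K vs Tip_F: 13
The smallest is 4, between Tip_M and Tip_J.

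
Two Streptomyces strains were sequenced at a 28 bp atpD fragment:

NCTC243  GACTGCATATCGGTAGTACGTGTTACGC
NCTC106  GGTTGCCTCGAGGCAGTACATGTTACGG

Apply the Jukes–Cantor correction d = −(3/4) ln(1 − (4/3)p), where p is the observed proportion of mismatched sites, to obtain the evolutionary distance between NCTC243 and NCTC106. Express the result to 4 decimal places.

0.4197

Differing sites — 2:A/G; 3:C/T; 7:A/C; 9:A/C; 10:T/G; 11:C/A; 14:T/C; 20:G/A; 28:C/G.
p = 9/28 = 0.321429.
d = −0.75 · ln(1 − (4/3)·0.321429) = −0.75 · ln(0.571428) = −0.75 · (-0.559617) = 0.4197.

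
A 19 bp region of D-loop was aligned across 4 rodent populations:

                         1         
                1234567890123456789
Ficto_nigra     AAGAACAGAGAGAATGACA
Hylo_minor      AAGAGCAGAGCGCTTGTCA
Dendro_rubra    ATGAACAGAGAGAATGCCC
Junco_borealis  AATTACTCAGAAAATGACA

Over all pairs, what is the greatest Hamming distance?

10

Pairwise Hamming distances:
  Ficto_nigra vs Hylo_minor: 5
  Ficto_nigra vs Dendro_rubra: 3
  Ficto_nigra vs Junco_borealis: 5
  Hylo_minor vs Dendro_rubra: 7
  Hylo_minor vs Junco_borealis: 10
  Dendro_rubra vs Junco_borealis: 8
The largest is 10, between Hylo_minor and Junco_borealis.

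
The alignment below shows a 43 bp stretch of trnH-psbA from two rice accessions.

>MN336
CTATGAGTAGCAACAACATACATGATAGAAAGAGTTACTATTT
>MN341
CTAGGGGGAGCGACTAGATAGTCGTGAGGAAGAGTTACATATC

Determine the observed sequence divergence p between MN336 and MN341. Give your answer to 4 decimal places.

0.3721

Differing sites — 4:T/G; 6:A/G; 8:T/G; 12:A/G; 15:A/T; 17:C/G; 21:C/G; 22:A/T; 23:T/C; 25:A/T; 26:T/G; 29:A/G; 39:T/A; 40:A/T; 41:T/A; 43:T/C.
There are 16 differences over 43 sites, so p = 16/43 = 0.3721.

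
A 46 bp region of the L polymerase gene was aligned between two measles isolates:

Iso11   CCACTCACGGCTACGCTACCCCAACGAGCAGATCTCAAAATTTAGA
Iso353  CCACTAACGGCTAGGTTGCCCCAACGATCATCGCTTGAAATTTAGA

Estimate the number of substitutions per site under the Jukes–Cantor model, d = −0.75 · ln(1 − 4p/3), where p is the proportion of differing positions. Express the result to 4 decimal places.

0.2567

Differing sites — 6:C/A; 14:C/G; 16:C/T; 18:A/G; 28:G/T; 31:G/T; 32:A/C; 33:T/G; 36:C/T; 37:A/G.
p = 10/46 = 0.217391.
d = −0.75 · ln(1 − (4/3)·0.217391) = −0.75 · ln(0.710145) = −0.75 · (-0.342286) = 0.2567.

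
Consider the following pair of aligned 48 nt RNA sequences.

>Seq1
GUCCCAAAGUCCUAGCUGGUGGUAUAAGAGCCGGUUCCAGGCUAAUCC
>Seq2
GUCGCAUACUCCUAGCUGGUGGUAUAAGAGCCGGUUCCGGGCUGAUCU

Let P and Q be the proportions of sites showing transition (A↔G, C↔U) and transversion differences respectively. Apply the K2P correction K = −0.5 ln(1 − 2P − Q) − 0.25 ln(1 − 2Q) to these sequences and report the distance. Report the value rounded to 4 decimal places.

0.1372

The sequences differ at positions 4 (C/G, transversion), 7 (A/U, transversion), 9 (G/C, transversion), 39 (A/G, transition), 44 (A/G, transition), 48 (C/U, transition).
Of the 6 differences, 3 transitions and 3 transversions over 48 sites: P = 3/48 = 0.062500, Q = 3/48 = 0.062500.
d = −0.5·ln(0.812500) − 0.25·ln(0.875000) = −0.5·(-0.207639) − 0.25·(-0.133531) = 0.1372.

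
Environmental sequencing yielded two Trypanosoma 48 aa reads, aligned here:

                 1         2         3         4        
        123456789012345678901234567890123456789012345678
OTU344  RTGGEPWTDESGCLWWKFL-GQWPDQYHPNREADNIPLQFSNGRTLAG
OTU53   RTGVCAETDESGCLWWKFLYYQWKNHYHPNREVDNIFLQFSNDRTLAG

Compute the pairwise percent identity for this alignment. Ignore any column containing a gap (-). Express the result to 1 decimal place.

Excluding the 1 gap column leaves 47 comparable sites.
The sequences differ at positions 4 (G/V), 5 (E/C), 6 (P/A), 7 (W/E), 21 (G/Y), 24 (P/K), 25 (D/N), 26 (Q/H), 33 (A/V), 37 (P/F), 43 (G/D).
36 of the 47 comparable sites match, so the percent identity is 36/47 × 100 = 76.6%.

76.6%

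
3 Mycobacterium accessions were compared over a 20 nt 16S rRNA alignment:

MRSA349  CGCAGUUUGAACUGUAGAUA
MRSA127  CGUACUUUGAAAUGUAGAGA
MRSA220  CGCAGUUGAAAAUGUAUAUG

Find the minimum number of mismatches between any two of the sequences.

Pairwise Hamming distances:
  MRSA349 vs MRSA127: 4
  MRSA349 vs MRSA220: 5
  MRSA127 vs MRSA220: 7
The smallest is 4, between MRSA349 and MRSA127.

4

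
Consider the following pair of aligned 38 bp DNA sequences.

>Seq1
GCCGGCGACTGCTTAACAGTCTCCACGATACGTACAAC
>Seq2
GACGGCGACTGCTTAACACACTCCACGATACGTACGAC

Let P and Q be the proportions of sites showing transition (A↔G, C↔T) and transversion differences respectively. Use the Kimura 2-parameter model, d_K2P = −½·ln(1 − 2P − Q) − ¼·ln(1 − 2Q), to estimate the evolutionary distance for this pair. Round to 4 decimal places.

0.1135

Mismatches occur at site 2 (C→A, transversion), site 19 (G→C, transversion), site 20 (T→A, transversion), site 36 (A→G, transition).
Of the 4 differences, 1 transition and 3 transversions over 38 sites: P = 1/38 = 0.026316, Q = 3/38 = 0.078947.
d = −0.5·ln(0.868421) − 0.25·ln(0.842106) = −0.5·(-0.141079) − 0.25·(-0.171849) = 0.1135.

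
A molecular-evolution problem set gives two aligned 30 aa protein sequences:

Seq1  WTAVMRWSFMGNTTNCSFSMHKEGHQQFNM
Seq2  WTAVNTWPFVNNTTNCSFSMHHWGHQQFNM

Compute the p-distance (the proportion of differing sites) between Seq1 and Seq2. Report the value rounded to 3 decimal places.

Mismatches occur at site 5 (M→N), site 6 (R→T), site 8 (S→P), site 10 (M→V), site 11 (G→N), site 22 (K→H), site 23 (E→W).
There are 7 differences over 30 sites, so p = 7/30 = 0.233.

0.233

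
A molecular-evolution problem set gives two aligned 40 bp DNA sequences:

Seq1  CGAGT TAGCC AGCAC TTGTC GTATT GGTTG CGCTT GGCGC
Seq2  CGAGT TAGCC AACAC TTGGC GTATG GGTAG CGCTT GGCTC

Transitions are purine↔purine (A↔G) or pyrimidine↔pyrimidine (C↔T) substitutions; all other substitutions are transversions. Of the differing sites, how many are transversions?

The sequences differ at positions 12 (G/A, transition), 19 (T/G, transversion), 25 (T/G, transversion), 29 (T/A, transversion), 39 (G/T, transversion).
Of the 5 differences, 1 transition and 4 transversions, so the answer is 4.

4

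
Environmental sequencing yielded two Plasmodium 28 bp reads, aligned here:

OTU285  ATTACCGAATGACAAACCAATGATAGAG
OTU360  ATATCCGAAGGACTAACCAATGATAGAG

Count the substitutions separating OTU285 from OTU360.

Mismatches occur at site 3 (T→A), site 4 (A→T), site 10 (T→G), site 14 (A→T).
That gives 4 mismatches out of 28 aligned sites, so the Hamming distance is 4.

4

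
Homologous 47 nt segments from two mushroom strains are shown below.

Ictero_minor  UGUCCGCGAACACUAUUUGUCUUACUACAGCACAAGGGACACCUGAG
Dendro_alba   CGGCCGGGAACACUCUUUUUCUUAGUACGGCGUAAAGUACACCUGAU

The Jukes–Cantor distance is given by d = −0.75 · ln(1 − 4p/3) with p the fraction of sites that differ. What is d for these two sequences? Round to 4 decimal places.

0.3121

Mismatches occur at site 1 (U→C), site 3 (U→G), site 7 (C→G), site 15 (A→C), site 19 (G→U), site 25 (C→G), site 29 (A→G), site 32 (A→G), site 33 (C→U), site 36 (G→A), site 38 (G→U), site 47 (G→U).
p = 12/47 = 0.255319.
d = −0.75 · ln(1 − (4/3)·0.255319) = −0.75 · ln(0.659575) = −0.75 · (-0.416160) = 0.3121.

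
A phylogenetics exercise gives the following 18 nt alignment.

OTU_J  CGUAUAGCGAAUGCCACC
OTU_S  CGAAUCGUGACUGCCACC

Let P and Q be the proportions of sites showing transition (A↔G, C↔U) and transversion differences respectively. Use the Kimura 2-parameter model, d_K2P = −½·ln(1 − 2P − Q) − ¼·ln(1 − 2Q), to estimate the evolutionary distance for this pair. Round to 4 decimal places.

0.2641

Differing sites — 3:U/A (Tv); 6:A/C (Tv); 8:C/U (Ti); 11:A/C (Tv).
Of the 4 differences, 1 transition and 3 transversions over 18 sites: P = 1/18 = 0.055556, Q = 3/18 = 0.166667.
d = −0.5·ln(0.722221) − 0.25·ln(0.666666) = −0.5·(-0.325424) − 0.25·(-0.405466) = 0.2641.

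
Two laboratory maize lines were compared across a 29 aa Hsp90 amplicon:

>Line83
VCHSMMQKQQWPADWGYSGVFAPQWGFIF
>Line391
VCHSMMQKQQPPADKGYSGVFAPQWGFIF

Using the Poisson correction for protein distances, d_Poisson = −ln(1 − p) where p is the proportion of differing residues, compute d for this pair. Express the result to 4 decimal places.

The sequences differ at positions 11 (W/P), 15 (W/K).
p = 2/29 = 0.068966.
d = −ln(1 − 0.068966) = −ln(0.931034) = 0.0715.

0.0715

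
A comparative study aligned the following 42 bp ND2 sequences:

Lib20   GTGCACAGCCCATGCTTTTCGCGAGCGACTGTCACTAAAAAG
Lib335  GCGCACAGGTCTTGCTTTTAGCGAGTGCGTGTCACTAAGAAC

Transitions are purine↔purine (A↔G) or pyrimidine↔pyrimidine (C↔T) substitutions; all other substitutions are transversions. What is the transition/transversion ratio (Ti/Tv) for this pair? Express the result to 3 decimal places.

0.667

Differing sites — 2:T/C (Ti); 9:C/G (Tv); 10:C/T (Ti); 12:A/T (Tv); 20:C/A (Tv); 26:C/T (Ti); 28:A/C (Tv); 29:C/G (Tv); 39:A/G (Ti); 42:G/C (Tv).
Of the 10 differences, 4 transitions and 6 transversions, so Ti/Tv = 4/6 = 0.667.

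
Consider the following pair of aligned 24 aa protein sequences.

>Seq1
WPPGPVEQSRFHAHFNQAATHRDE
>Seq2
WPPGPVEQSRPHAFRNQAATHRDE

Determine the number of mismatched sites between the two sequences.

Differing sites — 11:F/P; 14:H/F; 15:F/R.
That gives 3 mismatches out of 24 aligned sites, so the Hamming distance is 3.

3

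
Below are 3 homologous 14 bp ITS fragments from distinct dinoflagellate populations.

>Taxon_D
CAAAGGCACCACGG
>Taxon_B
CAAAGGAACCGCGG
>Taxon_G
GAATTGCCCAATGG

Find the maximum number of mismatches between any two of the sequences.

8

Pairwise Hamming distances:
  Taxon_D vs Taxon_B: 2
  Taxon_D vs Taxon_G: 6
  Taxon_B vs Taxon_G: 8
The largest is 8, between Taxon_B and Taxon_G.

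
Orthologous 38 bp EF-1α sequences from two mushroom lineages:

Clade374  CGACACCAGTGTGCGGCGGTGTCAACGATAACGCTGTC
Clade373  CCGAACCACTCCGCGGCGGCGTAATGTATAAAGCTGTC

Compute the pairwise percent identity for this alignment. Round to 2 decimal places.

68.42%

Differing sites — 2:G/C; 3:A/G; 4:C/A; 9:G/C; 11:G/C; 12:T/C; 20:T/C; 23:C/A; 25:A/T; 26:C/G; 27:G/T; 32:C/A.
26 of the 38 sites match, so the percent identity is 26/38 × 100 = 68.42%.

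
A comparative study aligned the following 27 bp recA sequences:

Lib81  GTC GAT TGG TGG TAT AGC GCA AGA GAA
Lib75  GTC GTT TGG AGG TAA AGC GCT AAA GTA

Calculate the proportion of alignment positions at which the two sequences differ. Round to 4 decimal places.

Mismatches occur at site 5 (A↔T), site 10 (T↔A), site 15 (T↔A), site 21 (A↔T), site 23 (G↔A), site 26 (A↔T).
There are 6 differences over 27 sites, so p = 6/27 = 0.2222.

0.2222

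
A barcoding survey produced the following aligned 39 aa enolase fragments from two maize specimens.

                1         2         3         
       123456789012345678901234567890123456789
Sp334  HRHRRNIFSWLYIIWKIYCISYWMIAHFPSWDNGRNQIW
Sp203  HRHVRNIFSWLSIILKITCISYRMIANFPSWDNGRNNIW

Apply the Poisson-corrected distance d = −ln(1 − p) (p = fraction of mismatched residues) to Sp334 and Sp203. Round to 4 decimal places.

0.1978

The sequences differ at positions 4 (R/V), 12 (Y/S), 15 (W/L), 18 (Y/T), 23 (W/R), 27 (H/N), 37 (Q/N).
p = 7/39 = 0.179487.
d = −ln(1 − 0.179487) = −ln(0.820513) = 0.1978.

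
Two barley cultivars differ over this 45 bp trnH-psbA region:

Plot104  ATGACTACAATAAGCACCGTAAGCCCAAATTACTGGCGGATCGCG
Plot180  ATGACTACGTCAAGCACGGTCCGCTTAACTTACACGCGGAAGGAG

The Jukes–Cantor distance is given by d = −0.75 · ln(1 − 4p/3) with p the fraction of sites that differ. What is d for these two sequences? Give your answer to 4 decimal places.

The sequences differ at positions 9 (A/G), 10 (A/T), 11 (T/C), 18 (C/G), 21 (A/C), 22 (A/C), 25 (C/T), 26 (C/T), 29 (A/C), 34 (T/A), 35 (G/C), 41 (T/A), 42 (C/G), 44 (C/A).
p = 14/45 = 0.311111.
d = −0.75 · ln(1 − (4/3)·0.311111) = −0.75 · ln(0.585185) = −0.75 · (-0.535827) = 0.4019.

0.4019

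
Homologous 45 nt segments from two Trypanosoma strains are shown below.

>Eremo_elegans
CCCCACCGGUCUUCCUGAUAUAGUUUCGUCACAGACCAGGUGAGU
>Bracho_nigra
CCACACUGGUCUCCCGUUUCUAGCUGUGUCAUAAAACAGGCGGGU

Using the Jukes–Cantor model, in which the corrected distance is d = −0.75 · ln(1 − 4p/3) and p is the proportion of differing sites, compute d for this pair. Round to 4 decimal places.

Differing sites — 3:C/A; 7:C/U; 13:U/C; 16:U/G; 17:G/U; 18:A/U; 20:A/C; 24:U/C; 26:U/G; 27:C/U; 32:C/U; 34:G/A; 36:C/A; 41:U/C; 43:A/G.
p = 15/45 = 0.333333.
d = −0.75 · ln(1 − (4/3)·0.333333) = −0.75 · ln(0.555556) = −0.75 · (-0.587786) = 0.4408.

0.4408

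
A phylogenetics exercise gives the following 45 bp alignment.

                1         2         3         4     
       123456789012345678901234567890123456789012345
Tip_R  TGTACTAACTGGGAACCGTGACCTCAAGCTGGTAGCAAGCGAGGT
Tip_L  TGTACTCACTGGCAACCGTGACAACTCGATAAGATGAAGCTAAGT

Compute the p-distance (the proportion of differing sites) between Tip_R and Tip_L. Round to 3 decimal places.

Differing sites — 7:A/C; 13:G/C; 23:C/A; 24:T/A; 26:A/T; 27:A/C; 29:C/A; 31:G/A; 32:G/A; 33:T/G; 35:G/T; 36:C/G; 41:G/T; 43:G/A.
There are 14 differences over 45 sites, so p = 14/45 = 0.311.

0.311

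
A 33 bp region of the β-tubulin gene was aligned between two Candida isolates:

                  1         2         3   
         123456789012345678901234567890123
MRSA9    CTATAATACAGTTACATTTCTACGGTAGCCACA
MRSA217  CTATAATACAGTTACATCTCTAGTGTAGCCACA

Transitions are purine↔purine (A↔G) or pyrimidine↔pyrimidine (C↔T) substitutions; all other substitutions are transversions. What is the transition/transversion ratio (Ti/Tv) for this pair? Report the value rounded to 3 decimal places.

The sequences differ at positions 18 (T/C, transition), 23 (C/G, transversion), 24 (G/T, transversion).
Of the 3 differences, 1 transition and 2 transversions, so Ti/Tv = 1/2 = 0.500.

0.500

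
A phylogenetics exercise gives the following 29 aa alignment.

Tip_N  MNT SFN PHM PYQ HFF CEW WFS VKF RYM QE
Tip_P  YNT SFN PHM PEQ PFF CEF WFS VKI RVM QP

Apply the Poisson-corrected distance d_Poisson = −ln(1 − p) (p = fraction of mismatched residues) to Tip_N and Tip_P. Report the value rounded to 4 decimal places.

Differing sites — 1:M/Y; 11:Y/E; 13:H/P; 18:W/F; 24:F/I; 26:Y/V; 29:E/P.
p = 7/29 = 0.241379.
d = −ln(1 − 0.241379) = −ln(0.758621) = 0.2763.

0.2763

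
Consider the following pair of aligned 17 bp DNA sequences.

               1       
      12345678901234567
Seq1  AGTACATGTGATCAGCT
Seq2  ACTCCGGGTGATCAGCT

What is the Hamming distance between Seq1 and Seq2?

Differing sites — 2:G/C; 4:A/C; 6:A/G; 7:T/G.
That gives 4 mismatches out of 17 aligned sites, so the Hamming distance is 4.

4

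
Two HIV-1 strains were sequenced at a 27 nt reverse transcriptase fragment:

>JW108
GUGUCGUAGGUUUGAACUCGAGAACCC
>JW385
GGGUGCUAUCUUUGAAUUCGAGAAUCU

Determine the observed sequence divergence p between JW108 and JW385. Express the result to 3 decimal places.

0.296

The sequences differ at positions 2 (U/G), 5 (C/G), 6 (G/C), 9 (G/U), 10 (G/C), 17 (C/U), 25 (C/U), 27 (C/U).
There are 8 differences over 27 sites, so p = 8/27 = 0.296.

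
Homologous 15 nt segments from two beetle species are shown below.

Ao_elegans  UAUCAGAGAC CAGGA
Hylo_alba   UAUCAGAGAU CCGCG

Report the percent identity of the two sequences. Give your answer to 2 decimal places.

73.33%

Mismatches occur at site 10 (C/U), site 12 (A/C), site 14 (G/C), site 15 (A/G).
11 of the 15 sites match, so the percent identity is 11/15 × 100 = 73.33%.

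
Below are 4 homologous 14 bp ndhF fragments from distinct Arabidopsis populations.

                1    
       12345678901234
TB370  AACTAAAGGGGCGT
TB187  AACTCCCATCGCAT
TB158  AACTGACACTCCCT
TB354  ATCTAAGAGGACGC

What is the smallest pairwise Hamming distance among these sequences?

5

Pairwise Hamming distances:
  TB370 vs TB187: 7
  TB370 vs TB158: 7
  TB370 vs TB354: 5
  TB187 vs TB158: 6
  TB187 vs TB354: 9
  TB158 vs TB354: 8
The smallest is 5, between TB370 and TB354.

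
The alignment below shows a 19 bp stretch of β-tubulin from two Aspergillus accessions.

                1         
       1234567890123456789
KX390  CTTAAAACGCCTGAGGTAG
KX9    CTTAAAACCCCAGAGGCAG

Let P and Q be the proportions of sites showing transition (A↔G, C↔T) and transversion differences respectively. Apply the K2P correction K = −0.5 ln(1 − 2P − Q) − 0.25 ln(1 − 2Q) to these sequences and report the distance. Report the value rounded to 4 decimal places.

0.1773

Differing sites — 9:G/C (Tv); 12:T/A (Tv); 17:T/C (Ti).
Of the 3 differences, 1 transition and 2 transversions over 19 sites: P = 1/19 = 0.052632, Q = 2/19 = 0.105263.
d = −0.5·ln(0.789473) − 0.25·ln(0.789474) = −0.5·(-0.236390) − 0.25·(-0.236388) = 0.1773.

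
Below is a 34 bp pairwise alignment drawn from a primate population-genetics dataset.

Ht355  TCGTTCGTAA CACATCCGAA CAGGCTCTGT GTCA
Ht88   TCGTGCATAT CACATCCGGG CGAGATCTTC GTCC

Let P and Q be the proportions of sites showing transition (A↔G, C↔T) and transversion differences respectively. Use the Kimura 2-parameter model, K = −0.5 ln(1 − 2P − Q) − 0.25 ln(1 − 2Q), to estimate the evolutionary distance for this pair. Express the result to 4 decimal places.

0.4337

The sequences differ at positions 5 (T/G, transversion), 7 (G/A, transition), 10 (A/T, transversion), 19 (A/G, transition), 20 (A/G, transition), 22 (A/G, transition), 23 (G/A, transition), 25 (C/A, transversion), 29 (G/T, transversion), 30 (T/C, transition), 34 (A/C, transversion).
Of the 11 differences, 6 transitions and 5 transversions over 34 sites: P = 6/34 = 0.176471, Q = 5/34 = 0.147059.
d = −0.5·ln(0.499999) − 0.25·ln(0.705882) = −0.5·(-0.693149) − 0.25·(-0.348307) = 0.4337.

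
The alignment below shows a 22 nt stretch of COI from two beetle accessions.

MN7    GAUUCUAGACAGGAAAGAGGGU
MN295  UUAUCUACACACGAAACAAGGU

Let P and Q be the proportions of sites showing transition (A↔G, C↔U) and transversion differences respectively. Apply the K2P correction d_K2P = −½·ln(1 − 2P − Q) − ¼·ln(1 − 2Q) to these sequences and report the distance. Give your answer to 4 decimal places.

0.4231

Mismatches occur at site 1 (G/U, transversion), site 2 (A/U, transversion), site 3 (U/A, transversion), site 8 (G/C, transversion), site 12 (G/C, transversion), site 17 (G/C, transversion), site 19 (G/A, transition).
Of the 7 differences, 1 transition and 6 transversions over 22 sites: P = 1/22 = 0.045455, Q = 6/22 = 0.272727.
d = −0.5·ln(0.636363) − 0.25·ln(0.454546) = −0.5·(-0.451986) − 0.25·(-0.788456) = 0.4231.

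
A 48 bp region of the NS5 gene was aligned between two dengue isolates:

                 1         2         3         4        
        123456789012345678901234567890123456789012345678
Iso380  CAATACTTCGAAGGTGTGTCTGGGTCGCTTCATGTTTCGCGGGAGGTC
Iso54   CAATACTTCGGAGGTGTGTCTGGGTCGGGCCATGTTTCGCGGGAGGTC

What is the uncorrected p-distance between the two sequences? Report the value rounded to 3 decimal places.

0.083

Mismatches occur at site 11 (A/G), site 28 (C/G), site 29 (T/G), site 30 (T/C).
There are 4 differences over 48 sites, so p = 4/48 = 0.083.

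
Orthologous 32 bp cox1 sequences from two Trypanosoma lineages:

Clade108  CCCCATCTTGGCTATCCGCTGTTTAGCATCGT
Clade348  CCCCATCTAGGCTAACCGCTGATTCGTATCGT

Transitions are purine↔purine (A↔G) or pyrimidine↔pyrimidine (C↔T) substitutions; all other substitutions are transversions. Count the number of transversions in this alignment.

4

The sequences differ at positions 9 (T/A, transversion), 15 (T/A, transversion), 22 (T/A, transversion), 25 (A/C, transversion), 27 (C/T, transition).
Of the 5 differences, 1 transition and 4 transversions, so the answer is 4.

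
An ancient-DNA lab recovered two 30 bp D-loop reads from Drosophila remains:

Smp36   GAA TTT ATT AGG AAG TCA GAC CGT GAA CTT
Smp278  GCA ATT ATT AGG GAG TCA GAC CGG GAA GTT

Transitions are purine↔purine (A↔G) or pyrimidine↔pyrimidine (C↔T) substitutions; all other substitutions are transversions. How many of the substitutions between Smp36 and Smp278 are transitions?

The sequences differ at positions 2 (A/C, transversion), 4 (T/A, transversion), 13 (A/G, transition), 24 (T/G, transversion), 28 (C/G, transversion).
Of the 5 differences, 1 transition and 4 transversions, so the answer is 1.

1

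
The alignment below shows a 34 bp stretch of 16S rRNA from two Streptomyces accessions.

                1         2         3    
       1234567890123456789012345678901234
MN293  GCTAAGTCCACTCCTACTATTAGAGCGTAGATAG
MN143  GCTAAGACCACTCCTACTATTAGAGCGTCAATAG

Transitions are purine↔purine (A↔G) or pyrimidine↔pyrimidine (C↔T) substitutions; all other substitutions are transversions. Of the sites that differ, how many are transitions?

1

Mismatches occur at site 7 (T→A, transversion), site 29 (A→C, transversion), site 30 (G→A, transition).
Of the 3 differences, 1 transition and 2 transversions, so the answer is 1.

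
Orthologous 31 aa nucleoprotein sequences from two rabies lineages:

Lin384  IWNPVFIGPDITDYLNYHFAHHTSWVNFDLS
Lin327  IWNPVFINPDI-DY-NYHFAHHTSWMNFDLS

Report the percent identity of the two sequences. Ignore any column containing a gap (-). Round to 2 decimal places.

Excluding the 2 gap columns leaves 29 comparable sites.
Differing sites — 8:G/N; 26:V/M.
27 of the 29 comparable sites match, so the percent identity is 27/29 × 100 = 93.10%.

93.10%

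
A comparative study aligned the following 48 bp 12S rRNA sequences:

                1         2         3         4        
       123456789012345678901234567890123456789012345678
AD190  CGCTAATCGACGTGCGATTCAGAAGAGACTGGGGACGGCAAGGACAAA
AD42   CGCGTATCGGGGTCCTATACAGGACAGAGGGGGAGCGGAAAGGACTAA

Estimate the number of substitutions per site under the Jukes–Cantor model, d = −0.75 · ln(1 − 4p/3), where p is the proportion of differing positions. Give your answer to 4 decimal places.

0.4042

Differing sites — 4:T/G; 5:A/T; 10:A/G; 11:C/G; 14:G/C; 16:G/T; 19:T/A; 23:A/G; 25:G/C; 29:C/G; 30:T/G; 34:G/A; 35:A/G; 39:C/A; 46:A/T.
p = 15/48 = 0.312500.
d = −0.75 · ln(1 − (4/3)·0.312500) = −0.75 · ln(0.583333) = −0.75 · (-0.538997) = 0.4042.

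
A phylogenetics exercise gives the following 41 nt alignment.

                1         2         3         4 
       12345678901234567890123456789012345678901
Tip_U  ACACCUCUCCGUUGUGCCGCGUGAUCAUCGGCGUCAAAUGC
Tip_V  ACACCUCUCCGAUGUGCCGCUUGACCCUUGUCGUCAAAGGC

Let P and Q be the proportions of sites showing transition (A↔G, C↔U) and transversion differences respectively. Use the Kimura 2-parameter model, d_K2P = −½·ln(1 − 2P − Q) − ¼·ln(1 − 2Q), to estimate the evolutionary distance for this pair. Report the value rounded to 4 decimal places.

Differing sites — 12:U/A (Tv); 21:G/U (Tv); 25:U/C (Ti); 27:A/C (Tv); 29:C/U (Ti); 31:G/U (Tv); 39:U/G (Tv).
Of the 7 differences, 2 transitions and 5 transversions over 41 sites: P = 2/41 = 0.048780, Q = 5/41 = 0.121951.
d = −0.5·ln(0.780489) − 0.25·ln(0.756098) = −0.5·(-0.247835) − 0.25·(-0.279584) = 0.1938.

0.1938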